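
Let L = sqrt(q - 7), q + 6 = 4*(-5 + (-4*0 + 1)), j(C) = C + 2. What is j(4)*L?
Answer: 6*I*sqrt(29) ≈ 32.311*I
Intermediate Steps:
j(C) = 2 + C
q = -22 (q = -6 + 4*(-5 + (-4*0 + 1)) = -6 + 4*(-5 + (0 + 1)) = -6 + 4*(-5 + 1) = -6 + 4*(-4) = -6 - 16 = -22)
L = I*sqrt(29) (L = sqrt(-22 - 7) = sqrt(-29) = I*sqrt(29) ≈ 5.3852*I)
j(4)*L = (2 + 4)*(I*sqrt(29)) = 6*(I*sqrt(29)) = 6*I*sqrt(29)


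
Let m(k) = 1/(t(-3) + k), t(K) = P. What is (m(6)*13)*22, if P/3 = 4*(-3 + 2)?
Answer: -143/3 ≈ -47.667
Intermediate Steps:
P = -12 (P = 3*(4*(-3 + 2)) = 3*(4*(-1)) = 3*(-4) = -12)
t(K) = -12
m(k) = 1/(-12 + k)
(m(6)*13)*22 = (13/(-12 + 6))*22 = (13/(-6))*22 = -⅙*13*22 = -13/6*22 = -143/3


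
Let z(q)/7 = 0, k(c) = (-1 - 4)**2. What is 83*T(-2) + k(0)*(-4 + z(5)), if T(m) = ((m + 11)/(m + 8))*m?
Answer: -349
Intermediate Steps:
k(c) = 25 (k(c) = (-5)**2 = 25)
z(q) = 0 (z(q) = 7*0 = 0)
T(m) = m*(11 + m)/(8 + m) (T(m) = ((11 + m)/(8 + m))*m = m*(11 + m)/(8 + m))
83*T(-2) + k(0)*(-4 + z(5)) = 83*(-2*(11 - 2)/(8 - 2)) + 25*(-4 + 0) = 83*(-2*9/6) + 25*(-4) = 83*(-2*1/6*9) - 100 = 83*(-3) - 100 = -249 - 100 = -349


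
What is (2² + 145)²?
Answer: 22201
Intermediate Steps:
(2² + 145)² = (4 + 145)² = 149² = 22201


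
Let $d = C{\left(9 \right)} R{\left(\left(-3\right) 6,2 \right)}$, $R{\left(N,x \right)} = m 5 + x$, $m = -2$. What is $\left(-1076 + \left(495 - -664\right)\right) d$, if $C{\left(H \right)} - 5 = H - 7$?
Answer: $-4648$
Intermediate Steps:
$C{\left(H \right)} = -2 + H$ ($C{\left(H \right)} = 5 + \left(H - 7\right) = 5 + \left(-7 + H\right) = -2 + H$)
$R{\left(N,x \right)} = -10 + x$ ($R{\left(N,x \right)} = \left(-2\right) 5 + x = -10 + x$)
$d = -56$ ($d = \left(-2 + 9\right) \left(-10 + 2\right) = 7 \left(-8\right) = -56$)
$\left(-1076 + \left(495 - -664\right)\right) d = \left(-1076 + \left(495 - -664\right)\right) \left(-56\right) = \left(-1076 + \left(495 + 664\right)\right) \left(-56\right) = \left(-1076 + 1159\right) \left(-56\right) = 83 \left(-56\right) = -4648$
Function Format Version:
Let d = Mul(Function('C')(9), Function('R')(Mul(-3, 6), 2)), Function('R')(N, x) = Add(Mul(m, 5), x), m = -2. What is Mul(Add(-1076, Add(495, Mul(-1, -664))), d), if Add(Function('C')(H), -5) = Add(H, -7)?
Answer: -4648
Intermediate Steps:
Function('C')(H) = Add(-2, H) (Function('C')(H) = Add(5, Add(H, -7)) = Add(5, Add(-7, H)) = Add(-2, H))
Function('R')(N, x) = Add(-10, x) (Function('R')(N, x) = Add(Mul(-2, 5), x) = Add(-10, x))
d = -56 (d = Mul(Add(-2, 9), Add(-10, 2)) = Mul(7, -8) = -56)
Mul(Add(-1076, Add(495, Mul(-1, -664))), d) = Mul(Add(-1076, Add(495, Mul(-1, -664))), -56) = Mul(Add(-1076, Add(495, 664)), -56) = Mul(Add(-1076, 1159), -56) = Mul(83, -56) = -4648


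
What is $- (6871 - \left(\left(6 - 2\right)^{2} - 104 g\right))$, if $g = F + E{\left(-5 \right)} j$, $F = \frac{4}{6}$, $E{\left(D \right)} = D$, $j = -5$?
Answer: $- \frac{28573}{3} \approx -9524.3$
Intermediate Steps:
$F = \frac{2}{3}$ ($F = 4 \cdot \frac{1}{6} = \frac{2}{3} \approx 0.66667$)
$g = \frac{77}{3}$ ($g = \frac{2}{3} - -25 = \frac{2}{3} + 25 = \frac{77}{3} \approx 25.667$)
$- (6871 - \left(\left(6 - 2\right)^{2} - 104 g\right)) = - (6871 - \left(\left(6 - 2\right)^{2} - \frac{8008}{3}\right)) = - (6871 - \left(4^{2} - \frac{8008}{3}\right)) = - (6871 - \left(16 - \frac{8008}{3}\right)) = - (6871 - - \frac{7960}{3}) = - (6871 + \frac{7960}{3}) = \left(-1\right) \frac{28573}{3} = - \frac{28573}{3}$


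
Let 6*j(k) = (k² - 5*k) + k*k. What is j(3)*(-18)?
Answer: -9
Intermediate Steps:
j(k) = -5*k/6 + k²/3 (j(k) = ((k² - 5*k) + k*k)/6 = ((k² - 5*k) + k²)/6 = (-5*k + 2*k²)/6 = -5*k/6 + k²/3)
j(3)*(-18) = ((⅙)*3*(-5 + 2*3))*(-18) = ((⅙)*3*(-5 + 6))*(-18) = ((⅙)*3*1)*(-18) = (½)*(-18) = -9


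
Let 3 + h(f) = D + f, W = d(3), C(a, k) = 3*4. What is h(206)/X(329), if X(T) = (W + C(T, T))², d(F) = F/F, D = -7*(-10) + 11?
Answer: 284/169 ≈ 1.6805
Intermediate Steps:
D = 81 (D = 70 + 11 = 81)
d(F) = 1
C(a, k) = 12
W = 1
h(f) = 78 + f (h(f) = -3 + (81 + f) = 78 + f)
X(T) = 169 (X(T) = (1 + 12)² = 13² = 169)
h(206)/X(329) = (78 + 206)/169 = 284*(1/169) = 284/169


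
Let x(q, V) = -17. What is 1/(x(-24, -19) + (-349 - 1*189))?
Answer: -1/555 ≈ -0.0018018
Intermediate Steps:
1/(x(-24, -19) + (-349 - 1*189)) = 1/(-17 + (-349 - 1*189)) = 1/(-17 + (-349 - 189)) = 1/(-17 - 538) = 1/(-555) = -1/555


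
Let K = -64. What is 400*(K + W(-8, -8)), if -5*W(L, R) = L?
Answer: -24960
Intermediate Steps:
W(L, R) = -L/5
400*(K + W(-8, -8)) = 400*(-64 - ⅕*(-8)) = 400*(-64 + 8/5) = 400*(-312/5) = -24960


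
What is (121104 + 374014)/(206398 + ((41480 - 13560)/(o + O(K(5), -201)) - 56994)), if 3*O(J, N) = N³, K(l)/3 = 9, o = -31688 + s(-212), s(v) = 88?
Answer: 677932152053/204568947874 ≈ 3.3140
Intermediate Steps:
o = -31600 (o = -31688 + 88 = -31600)
K(l) = 27 (K(l) = 3*9 = 27)
O(J, N) = N³/3
(121104 + 374014)/(206398 + ((41480 - 13560)/(o + O(K(5), -201)) - 56994)) = (121104 + 374014)/(206398 + ((41480 - 13560)/(-31600 + (⅓)*(-201)³) - 56994)) = 495118/(206398 + (27920/(-31600 + (⅓)*(-8120601)) - 56994)) = 495118/(206398 + (27920/(-31600 - 2706867) - 56994)) = 495118/(206398 + (27920/(-2738467) - 56994)) = 495118/(206398 + (27920*(-1/2738467) - 56994)) = 495118/(206398 + (-27920/2738467 - 56994)) = 495118/(206398 - 156076216118/2738467) = 495118/(409137895748/2738467) = 495118*(2738467/409137895748) = 677932152053/204568947874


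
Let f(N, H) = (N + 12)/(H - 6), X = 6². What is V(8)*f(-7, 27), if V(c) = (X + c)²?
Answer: 9680/21 ≈ 460.95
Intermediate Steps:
X = 36
f(N, H) = (12 + N)/(-6 + H)
V(c) = (36 + c)²
V(8)*f(-7, 27) = (36 + 8)²*((12 - 7)/(-6 + 27)) = 44²*(5/21) = 1936*((1/21)*5) = 1936*(5/21) = 9680/21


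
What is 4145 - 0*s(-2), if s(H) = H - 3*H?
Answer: 4145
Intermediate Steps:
s(H) = -2*H
4145 - 0*s(-2) = 4145 - 0*(-2*(-2)) = 4145 - 0*4 = 4145 - 1*0 = 4145 + 0 = 4145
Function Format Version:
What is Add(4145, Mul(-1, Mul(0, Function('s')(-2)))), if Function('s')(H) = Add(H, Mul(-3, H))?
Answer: 4145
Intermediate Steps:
Function('s')(H) = Mul(-2, H)
Add(4145, Mul(-1, Mul(0, Function('s')(-2)))) = Add(4145, Mul(-1, Mul(0, Mul(-2, -2)))) = Add(4145, Mul(-1, Mul(0, 4))) = Add(4145, Mul(-1, 0)) = Add(4145, 0) = 4145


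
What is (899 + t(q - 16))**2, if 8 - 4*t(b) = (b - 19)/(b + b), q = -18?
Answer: 60034310361/73984 ≈ 8.1145e+5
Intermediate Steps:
t(b) = 2 - (-19 + b)/(8*b) (t(b) = 2 - (b - 19)/(4*(b + b)) = 2 - (-19 + b)/(4*(2*b)) = 2 - (-19 + b)*1/(2*b)/4 = 2 - (-19 + b)/(8*b))
(899 + t(q - 16))**2 = (899 + (19 + 15*(-18 - 16))/(8*(-18 - 16)))**2 = (899 + (1/8)*(19 + 15*(-34))/(-34))**2 = (899 + (1/8)*(-1/34)*(19 - 510))**2 = (899 + (1/8)*(-1/34)*(-491))**2 = (899 + 491/272)**2 = (245019/272)**2 = 60034310361/73984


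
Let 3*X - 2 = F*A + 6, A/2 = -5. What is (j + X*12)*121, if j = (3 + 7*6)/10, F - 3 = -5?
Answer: 28193/2 ≈ 14097.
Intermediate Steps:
A = -10 (A = 2*(-5) = -10)
F = -2 (F = 3 - 5 = -2)
X = 28/3 (X = ⅔ + (-2*(-10) + 6)/3 = ⅔ + (20 + 6)/3 = ⅔ + (⅓)*26 = ⅔ + 26/3 = 28/3 ≈ 9.3333)
j = 9/2 (j = (3 + 42)*(⅒) = 45*(⅒) = 9/2 ≈ 4.5000)
(j + X*12)*121 = (9/2 + (28/3)*12)*121 = (9/2 + 112)*121 = (233/2)*121 = 28193/2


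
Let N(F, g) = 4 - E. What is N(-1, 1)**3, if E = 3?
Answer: 1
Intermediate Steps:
N(F, g) = 1 (N(F, g) = 4 - 1*3 = 4 - 3 = 1)
N(-1, 1)**3 = 1**3 = 1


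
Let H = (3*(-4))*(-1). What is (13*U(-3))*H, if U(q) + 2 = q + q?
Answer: -1248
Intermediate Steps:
U(q) = -2 + 2*q (U(q) = -2 + (q + q) = -2 + 2*q)
H = 12 (H = -12*(-1) = 12)
(13*U(-3))*H = (13*(-2 + 2*(-3)))*12 = (13*(-2 - 6))*12 = (13*(-8))*12 = -104*12 = -1248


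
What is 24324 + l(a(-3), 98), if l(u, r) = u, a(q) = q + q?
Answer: 24318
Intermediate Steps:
a(q) = 2*q
24324 + l(a(-3), 98) = 24324 + 2*(-3) = 24324 - 6 = 24318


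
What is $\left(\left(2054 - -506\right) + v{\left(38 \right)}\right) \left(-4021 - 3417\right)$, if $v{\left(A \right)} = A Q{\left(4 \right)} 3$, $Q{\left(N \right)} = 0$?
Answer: $-19041280$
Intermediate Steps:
$v{\left(A \right)} = 0$ ($v{\left(A \right)} = A 0 \cdot 3 = 0 \cdot 3 = 0$)
$\left(\left(2054 - -506\right) + v{\left(38 \right)}\right) \left(-4021 - 3417\right) = \left(\left(2054 - -506\right) + 0\right) \left(-4021 - 3417\right) = \left(\left(2054 + 506\right) + 0\right) \left(-7438\right) = \left(2560 + 0\right) \left(-7438\right) = 2560 \left(-7438\right) = -19041280$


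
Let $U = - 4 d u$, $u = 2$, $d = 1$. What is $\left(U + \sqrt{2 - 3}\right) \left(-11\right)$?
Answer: $88 - 11 i \approx 88.0 - 11.0 i$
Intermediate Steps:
$U = -8$ ($U = \left(-4\right) 1 \cdot 2 = \left(-4\right) 2 = -8$)
$\left(U + \sqrt{2 - 3}\right) \left(-11\right) = \left(-8 + \sqrt{2 - 3}\right) \left(-11\right) = \left(-8 + \sqrt{-1}\right) \left(-11\right) = \left(-8 + i\right) \left(-11\right) = 88 - 11 i$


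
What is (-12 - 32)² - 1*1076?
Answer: 860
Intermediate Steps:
(-12 - 32)² - 1*1076 = (-44)² - 1076 = 1936 - 1076 = 860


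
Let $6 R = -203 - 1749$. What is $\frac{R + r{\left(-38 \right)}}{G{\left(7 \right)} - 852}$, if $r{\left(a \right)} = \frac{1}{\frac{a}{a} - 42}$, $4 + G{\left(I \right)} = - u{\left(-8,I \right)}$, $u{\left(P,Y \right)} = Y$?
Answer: $\frac{40019}{106149} \approx 0.37701$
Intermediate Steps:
$R = - \frac{976}{3}$ ($R = \frac{-203 - 1749}{6} = \frac{1}{6} \left(-1952\right) = - \frac{976}{3} \approx -325.33$)
$G{\left(I \right)} = -4 - I$
$r{\left(a \right)} = - \frac{1}{41}$ ($r{\left(a \right)} = \frac{1}{1 - 42} = \frac{1}{-41} = - \frac{1}{41}$)
$\frac{R + r{\left(-38 \right)}}{G{\left(7 \right)} - 852} = \frac{- \frac{976}{3} - \frac{1}{41}}{\left(-4 - 7\right) - 852} = - \frac{40019}{123 \left(\left(-4 - 7\right) - 852\right)} = - \frac{40019}{123 \left(-11 - 852\right)} = - \frac{40019}{123 \left(-863\right)} = \left(- \frac{40019}{123}\right) \left(- \frac{1}{863}\right) = \frac{40019}{106149}$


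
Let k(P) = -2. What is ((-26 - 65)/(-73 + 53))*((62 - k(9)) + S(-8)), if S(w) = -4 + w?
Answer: 1183/5 ≈ 236.60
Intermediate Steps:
((-26 - 65)/(-73 + 53))*((62 - k(9)) + S(-8)) = ((-26 - 65)/(-73 + 53))*((62 - 1*(-2)) + (-4 - 8)) = (-91/(-20))*((62 + 2) - 12) = (-91*(-1/20))*(64 - 12) = (91/20)*52 = 1183/5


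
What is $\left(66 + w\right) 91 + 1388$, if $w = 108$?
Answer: $17222$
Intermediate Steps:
$\left(66 + w\right) 91 + 1388 = \left(66 + 108\right) 91 + 1388 = 174 \cdot 91 + 1388 = 15834 + 1388 = 17222$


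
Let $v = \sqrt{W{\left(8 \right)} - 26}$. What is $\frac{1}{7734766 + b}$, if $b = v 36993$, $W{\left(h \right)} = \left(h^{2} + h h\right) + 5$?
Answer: $\frac{7734766}{59680177495513} - \frac{36993 \sqrt{107}}{59680177495513} \approx 1.2319 \cdot 10^{-7}$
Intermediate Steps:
$W{\left(h \right)} = 5 + 2 h^{2}$ ($W{\left(h \right)} = \left(h^{2} + h^{2}\right) + 5 = 2 h^{2} + 5 = 5 + 2 h^{2}$)
$v = \sqrt{107}$ ($v = \sqrt{\left(5 + 2 \cdot 8^{2}\right) - 26} = \sqrt{\left(5 + 2 \cdot 64\right) - 26} = \sqrt{\left(5 + 128\right) - 26} = \sqrt{133 - 26} = \sqrt{107} \approx 10.344$)
$b = 36993 \sqrt{107}$ ($b = \sqrt{107} \cdot 36993 = 36993 \sqrt{107} \approx 3.8266 \cdot 10^{5}$)
$\frac{1}{7734766 + b} = \frac{1}{7734766 + 36993 \sqrt{107}}$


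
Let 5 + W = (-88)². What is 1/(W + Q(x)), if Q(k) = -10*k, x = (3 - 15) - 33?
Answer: 1/8189 ≈ 0.00012212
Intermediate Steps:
x = -45 (x = -12 - 33 = -45)
W = 7739 (W = -5 + (-88)² = -5 + 7744 = 7739)
1/(W + Q(x)) = 1/(7739 - 10*(-45)) = 1/(7739 + 450) = 1/8189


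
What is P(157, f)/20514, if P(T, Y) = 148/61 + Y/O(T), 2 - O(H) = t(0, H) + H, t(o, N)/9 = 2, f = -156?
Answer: 17560/108242121 ≈ 0.00016223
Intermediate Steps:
t(o, N) = 18 (t(o, N) = 9*2 = 18)
O(H) = -16 - H (O(H) = 2 - (18 + H) = 2 + (-18 - H) = -16 - H)
P(T, Y) = 148/61 + Y/(-16 - T)
P(157, f)/20514 = (148/61 - 1*(-156)/(16 + 157))/20514 = (148/61 - 1*(-156)/173)*(1/20514) = (148/61 - 1*(-156)*1/173)*(1/20514) = (148/61 + 156/173)*(1/20514) = (35120/10553)*(1/20514) = 17560/108242121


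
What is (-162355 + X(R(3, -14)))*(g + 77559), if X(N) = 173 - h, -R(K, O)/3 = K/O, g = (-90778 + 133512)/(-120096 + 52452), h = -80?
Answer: -70870430582227/5637 ≈ -1.2572e+10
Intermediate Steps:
g = -21367/33822 (g = 42734/(-67644) = 42734*(-1/67644) = -21367/33822 ≈ -0.63175)
R(K, O) = -3*K/O
X(N) = 253 (X(N) = 173 - 1*(-80) = 173 + 80 = 253)
(-162355 + X(R(3, -14)))*(g + 77559) = (-162355 + 253)*(-21367/33822 + 77559) = -162102*2623179131/33822 = -70870430582227/5637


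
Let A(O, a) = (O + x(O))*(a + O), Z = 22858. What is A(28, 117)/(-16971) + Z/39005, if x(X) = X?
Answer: 71202518/661953855 ≈ 0.10756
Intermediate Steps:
A(O, a) = 2*O*(O + a) (A(O, a) = (O + O)*(a + O) = (2*O)*(O + a) = 2*O*(O + a))
A(28, 117)/(-16971) + Z/39005 = (2*28*(28 + 117))/(-16971) + 22858/39005 = (2*28*145)*(-1/16971) + 22858*(1/39005) = 8120*(-1/16971) + 22858/39005 = -8120/16971 + 22858/39005 = 71202518/661953855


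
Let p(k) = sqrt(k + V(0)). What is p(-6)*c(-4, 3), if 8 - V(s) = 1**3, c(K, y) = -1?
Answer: -1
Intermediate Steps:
V(s) = 7 (V(s) = 8 - 1*1**3 = 8 - 1*1 = 8 - 1 = 7)
p(k) = sqrt(7 + k) (p(k) = sqrt(k + 7) = sqrt(7 + k))
p(-6)*c(-4, 3) = sqrt(7 - 6)*(-1) = sqrt(1)*(-1) = 1*(-1) = -1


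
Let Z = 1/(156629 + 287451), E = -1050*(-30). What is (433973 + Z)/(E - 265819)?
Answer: -192718729841/104056381520 ≈ -1.8521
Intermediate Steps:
E = 31500
Z = 1/444080 ≈ 2.2518e-6
(433973 + Z)/(E - 265819) = (433973 + 1/444080)/(31500 - 265819) = (192718729841/444080)/(-234319) = (192718729841/444080)*(-1/234319) = -192718729841/104056381520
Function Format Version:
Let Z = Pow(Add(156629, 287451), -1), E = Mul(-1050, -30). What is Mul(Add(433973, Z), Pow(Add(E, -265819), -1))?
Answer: Rational(-192718729841, 104056381520) ≈ -1.8521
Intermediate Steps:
E = 31500
Z = Rational(1, 444080) (Z = Pow(444080, -1) = Rational(1, 444080) ≈ 2.2518e-6)
Mul(Add(433973, Z), Pow(Add(E, -265819), -1)) = Mul(Add(433973, Rational(1, 444080)), Pow(Add(31500, -265819), -1)) = Mul(Rational(192718729841, 444080), Pow(-234319, -1)) = Mul(Rational(192718729841, 444080), Rational(-1, 234319)) = Rational(-192718729841, 104056381520)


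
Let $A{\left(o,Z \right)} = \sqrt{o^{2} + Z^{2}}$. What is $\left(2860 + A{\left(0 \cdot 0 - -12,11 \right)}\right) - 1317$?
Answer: $1543 + \sqrt{265} \approx 1559.3$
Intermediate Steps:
$A{\left(o,Z \right)} = \sqrt{Z^{2} + o^{2}}$
$\left(2860 + A{\left(0 \cdot 0 - -12,11 \right)}\right) - 1317 = \left(2860 + \sqrt{11^{2} + \left(0 \cdot 0 - -12\right)^{2}}\right) - 1317 = \left(2860 + \sqrt{121 + \left(0 + 12\right)^{2}}\right) - 1317 = \left(2860 + \sqrt{121 + 12^{2}}\right) - 1317 = \left(2860 + \sqrt{121 + 144}\right) - 1317 = \left(2860 + \sqrt{265}\right) - 1317 = 1543 + \sqrt{265}$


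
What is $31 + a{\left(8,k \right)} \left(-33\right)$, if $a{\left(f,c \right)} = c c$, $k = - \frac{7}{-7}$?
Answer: $-2$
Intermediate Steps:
$k = 1$ ($k = \left(-7\right) \left(- \frac{1}{7}\right) = 1$)
$a{\left(f,c \right)} = c^{2}$
$31 + a{\left(8,k \right)} \left(-33\right) = 31 + 1^{2} \left(-33\right) = 31 + 1 \left(-33\right) = 31 - 33 = -2$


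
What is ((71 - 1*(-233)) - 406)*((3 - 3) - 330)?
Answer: 33660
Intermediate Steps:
((71 - 1*(-233)) - 406)*((3 - 3) - 330) = ((71 + 233) - 406)*(0 - 330) = (304 - 406)*(-330) = -102*(-330) = 33660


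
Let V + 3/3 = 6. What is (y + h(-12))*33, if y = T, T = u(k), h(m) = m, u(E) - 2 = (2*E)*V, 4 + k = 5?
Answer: 0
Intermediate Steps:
V = 5 (V = -1 + 6 = 5)
k = 1 (k = -4 + 5 = 1)
u(E) = 2 + 10*E (u(E) = 2 + (2*E)*5 = 2 + 10*E)
T = 12 (T = 2 + 10*1 = 2 + 10 = 12)
y = 12
(y + h(-12))*33 = (12 - 12)*33 = 0*33 = 0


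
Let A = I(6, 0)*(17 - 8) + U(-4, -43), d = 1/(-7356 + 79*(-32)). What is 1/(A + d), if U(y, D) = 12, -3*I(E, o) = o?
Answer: 9884/118607 ≈ 0.083334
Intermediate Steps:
I(E, o) = -o/3
d = -1/9884 (d = 1/(-7356 - 2528) = 1/(-9884) = -1/9884 ≈ -0.00010117)
A = 12 (A = (-1/3*0)*(17 - 8) + 12 = 0*9 + 12 = 0 + 12 = 12)
1/(A + d) = 1/(12 - 1/9884) = 1/(118607/9884) = 9884/118607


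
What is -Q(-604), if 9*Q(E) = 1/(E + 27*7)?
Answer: 1/3735 ≈ 0.00026774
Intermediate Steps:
Q(E) = 1/(9*(189 + E)) (Q(E) = 1/(9*(E + 27*7)) = 1/(9*(E + 189)) = 1/(9*(189 + E)))
-Q(-604) = -1/(9*(189 - 604)) = -1/(9*(-415)) = -(-1)/(9*415) = -1*(-1/3735) = 1/3735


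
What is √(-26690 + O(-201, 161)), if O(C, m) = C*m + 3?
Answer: 22*I*√122 ≈ 243.0*I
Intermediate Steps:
O(C, m) = 3 + C*m
√(-26690 + O(-201, 161)) = √(-26690 + (3 - 201*161)) = √(-26690 + (3 - 32361)) = √(-26690 - 32358) = √(-59048) = 22*I*√122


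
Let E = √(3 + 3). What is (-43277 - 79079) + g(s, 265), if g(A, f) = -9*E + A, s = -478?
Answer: -122834 - 9*√6 ≈ -1.2286e+5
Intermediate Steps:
E = √6 ≈ 2.4495
g(A, f) = A - 9*√6 (g(A, f) = -9*√6 + A = A - 9*√6)
(-43277 - 79079) + g(s, 265) = (-43277 - 79079) + (-478 - 9*√6) = -122356 + (-478 - 9*√6) = -122834 - 9*√6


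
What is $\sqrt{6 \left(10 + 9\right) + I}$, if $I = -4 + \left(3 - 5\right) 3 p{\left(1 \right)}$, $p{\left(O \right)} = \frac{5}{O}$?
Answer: $4 \sqrt{5} \approx 8.9443$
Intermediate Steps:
$I = -34$ ($I = -4 + \left(3 - 5\right) 3 \cdot \frac{5}{1} = -4 + \left(-2\right) 3 \cdot 5 \cdot 1 = -4 - 30 = -34$)
$\sqrt{6 \left(10 + 9\right) + I} = \sqrt{6 \left(10 + 9\right) - 34} = \sqrt{6 \cdot 19 - 34} = \sqrt{114 - 34} = \sqrt{80} = 4 \sqrt{5}$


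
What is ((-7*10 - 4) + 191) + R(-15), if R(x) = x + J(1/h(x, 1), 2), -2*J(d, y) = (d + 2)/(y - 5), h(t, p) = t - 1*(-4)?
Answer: 2251/22 ≈ 102.32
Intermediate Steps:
h(t, p) = 4 + t (h(t, p) = t + 4 = 4 + t)
J(d, y) = -(2 + d)/(2*(-5 + y)) (J(d, y) = -(d + 2)/(2*(y - 5)) = -(2 + d)/(2*(-5 + y)))
R(x) = ⅓ + x + 1/(6*(4 + x)) (R(x) = x + (-2 - 1/(4 + x))/(2*(-5 + 2)) = x + (½)*(-2 - 1/(4 + x))/(-3) = x + (½)*(-⅓)*(-2 - 1/(4 + x)) = x + (⅓ + 1/(6*(4 + x))) = ⅓ + x + 1/(6*(4 + x)))
((-7*10 - 4) + 191) + R(-15) = ((-7*10 - 4) + 191) + (9 + 6*(-15)² + 26*(-15))/(6*(4 - 15)) = ((-70 - 4) + 191) + (⅙)*(9 + 6*225 - 390)/(-11) = (-74 + 191) + (⅙)*(-1/11)*(9 + 1350 - 390) = 117 + (⅙)*(-1/11)*969 = 117 - 323/22 = 2251/22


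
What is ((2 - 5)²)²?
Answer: 81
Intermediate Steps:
((2 - 5)²)² = ((-3)²)² = 9² = 81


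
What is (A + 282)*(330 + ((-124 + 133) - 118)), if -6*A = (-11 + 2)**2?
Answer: 118677/2 ≈ 59339.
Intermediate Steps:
A = -27/2 (A = -(-11 + 2)**2/6 = -1/6*(-9)**2 = -1/6*81 = -27/2 ≈ -13.500)
(A + 282)*(330 + ((-124 + 133) - 118)) = (-27/2 + 282)*(330 + ((-124 + 133) - 118)) = 537*(330 + (9 - 118))/2 = 537*(330 - 109)/2 = (537/2)*221 = 118677/2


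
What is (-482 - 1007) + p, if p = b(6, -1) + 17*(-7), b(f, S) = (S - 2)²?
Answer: -1599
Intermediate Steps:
b(f, S) = (-2 + S)²
p = -110 (p = (-2 - 1)² + 17*(-7) = (-3)² - 119 = 9 - 119 = -110)
(-482 - 1007) + p = (-482 - 1007) - 110 = -1489 - 110 = -1599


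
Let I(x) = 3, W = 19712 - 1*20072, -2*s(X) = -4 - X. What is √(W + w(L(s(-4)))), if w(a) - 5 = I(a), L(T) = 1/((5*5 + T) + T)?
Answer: 4*I*√22 ≈ 18.762*I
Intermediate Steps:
s(X) = 2 + X/2 (s(X) = -(-4 - X)/2 = 2 + X/2)
L(T) = 1/(25 + 2*T) (L(T) = 1/((25 + T) + T) = 1/(25 + 2*T))
W = -360 (W = 19712 - 20072 = -360)
w(a) = 8 (w(a) = 5 + 3 = 8)
√(W + w(L(s(-4)))) = √(-360 + 8) = √(-352) = 4*I*√22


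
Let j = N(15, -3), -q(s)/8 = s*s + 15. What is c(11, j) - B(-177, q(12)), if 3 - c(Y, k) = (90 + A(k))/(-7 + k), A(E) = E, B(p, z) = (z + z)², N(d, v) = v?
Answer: -64719243/10 ≈ -6.4719e+6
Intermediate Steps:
q(s) = -120 - 8*s² (q(s) = -8*(s*s + 15) = -8*(s² + 15) = -8*(15 + s²) = -120 - 8*s²)
B(p, z) = 4*z² (B(p, z) = (2*z)² = 4*z²)
j = -3
c(Y, k) = 3 - (90 + k)/(-7 + k)
c(11, j) - B(-177, q(12)) = (-111 + 2*(-3))/(-7 - 3) - 4*(-120 - 8*12²)² = (-111 - 6)/(-10) - 4*(-120 - 8*144)² = -⅒*(-117) - 4*(-120 - 1152)² = 117/10 - 4*(-1272)² = 117/10 - 4*1617984 = 117/10 - 1*6471936 = 117/10 - 6471936 = -64719243/10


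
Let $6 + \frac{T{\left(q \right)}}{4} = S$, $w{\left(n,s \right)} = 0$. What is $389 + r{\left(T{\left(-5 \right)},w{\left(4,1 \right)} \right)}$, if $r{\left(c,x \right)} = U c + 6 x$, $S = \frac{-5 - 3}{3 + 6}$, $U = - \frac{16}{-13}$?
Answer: $\frac{41545}{117} \approx 355.09$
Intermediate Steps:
$U = \frac{16}{13}$ ($U = \left(-16\right) \left(- \frac{1}{13}\right) = \frac{16}{13} \approx 1.2308$)
$S = - \frac{8}{9} \approx -0.88889$
$T{\left(q \right)} = - \frac{248}{9}$ ($T{\left(q \right)} = -24 + 4 \left(- \frac{8}{9}\right) = -24 - \frac{32}{9} = - \frac{248}{9}$)
$r{\left(c,x \right)} = 6 x + \frac{16 c}{13}$ ($r{\left(c,x \right)} = \frac{16 c}{13} + 6 x = 6 x + \frac{16 c}{13}$)
$389 + r{\left(T{\left(-5 \right)},w{\left(4,1 \right)} \right)} = 389 + \left(6 \cdot 0 + \frac{16}{13} \left(- \frac{248}{9}\right)\right) = 389 + \left(0 - \frac{3968}{117}\right) = 389 - \frac{3968}{117} = \frac{41545}{117}$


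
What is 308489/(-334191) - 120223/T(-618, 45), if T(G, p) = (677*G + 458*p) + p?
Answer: -27506064622/44306040207 ≈ -0.62082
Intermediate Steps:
T(G, p) = 459*p + 677*G (T(G, p) = (458*p + 677*G) + p = 459*p + 677*G)
308489/(-334191) - 120223/T(-618, 45) = 308489/(-334191) - 120223/(459*45 + 677*(-618)) = 308489*(-1/334191) - 120223/(20655 - 418386) = -308489/334191 - 120223/(-397731) = -308489/334191 - 120223*(-1/397731) = -308489/334191 + 120223/397731 = -27506064622/44306040207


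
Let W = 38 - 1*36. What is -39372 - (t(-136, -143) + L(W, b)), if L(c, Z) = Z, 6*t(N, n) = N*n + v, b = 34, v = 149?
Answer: -256033/6 ≈ -42672.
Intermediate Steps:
W = 2 (W = 38 - 36 = 2)
t(N, n) = 149/6 + N*n/6 (t(N, n) = (N*n + 149)/6 = (149 + N*n)/6 = 149/6 + N*n/6)
-39372 - (t(-136, -143) + L(W, b)) = -39372 - ((149/6 + (⅙)*(-136)*(-143)) + 34) = -39372 - ((149/6 + 9724/3) + 34) = -39372 - (19597/6 + 34) = -39372 - 1*19801/6 = -39372 - 19801/6 = -256033/6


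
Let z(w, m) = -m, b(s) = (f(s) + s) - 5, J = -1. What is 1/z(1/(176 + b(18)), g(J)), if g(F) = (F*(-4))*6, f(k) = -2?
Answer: -1/24 ≈ -0.041667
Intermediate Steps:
g(F) = -24*F (g(F) = -4*F*6 = -24*F)
b(s) = -7 + s (b(s) = (-2 + s) - 5 = -7 + s)
1/z(1/(176 + b(18)), g(J)) = 1/(-(-24)*(-1)) = 1/(-1*24) = 1/(-24) = -1/24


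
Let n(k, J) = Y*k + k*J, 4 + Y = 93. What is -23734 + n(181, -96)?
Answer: -25001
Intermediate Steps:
Y = 89 (Y = -4 + 93 = 89)
n(k, J) = 89*k + J*k (n(k, J) = 89*k + k*J = 89*k + J*k)
-23734 + n(181, -96) = -23734 + 181*(89 - 96) = -23734 + 181*(-7) = -23734 - 1267 = -25001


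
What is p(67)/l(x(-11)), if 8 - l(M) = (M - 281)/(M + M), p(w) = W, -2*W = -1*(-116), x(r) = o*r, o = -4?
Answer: -5104/941 ≈ -5.4240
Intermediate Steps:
x(r) = -4*r
W = -58 (W = -(-1)*(-116)/2 = -½*116 = -58)
p(w) = -58
l(M) = 8 - (-281 + M)/(2*M) (l(M) = 8 - (M - 281)/(M + M) = 8 - (-281 + M)/(2*M))
p(67)/l(x(-11)) = -58*88/(281 + 15*(-4*(-11))) = -58*88/(281 + 15*44) = -58*88/(281 + 660) = -58/((½)*(1/44)*941) = -58/941/88 = -58*88/941 = -5104/941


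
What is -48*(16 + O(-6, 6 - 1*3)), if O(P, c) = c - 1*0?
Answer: -912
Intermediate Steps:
O(P, c) = c (O(P, c) = c + 0 = c)
-48*(16 + O(-6, 6 - 1*3)) = -48*(16 + (6 - 1*3)) = -48*(16 + (6 - 3)) = -48*(16 + 3) = -48*19 = -912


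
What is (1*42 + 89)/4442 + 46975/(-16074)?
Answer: -51639314/17850177 ≈ -2.8929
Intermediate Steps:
(1*42 + 89)/4442 + 46975/(-16074) = (42 + 89)*(1/4442) + 46975*(-1/16074) = 131*(1/4442) - 46975/16074 = 131/4442 - 46975/16074 = -51639314/17850177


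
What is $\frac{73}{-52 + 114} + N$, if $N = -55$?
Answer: $- \frac{3337}{62} \approx -53.823$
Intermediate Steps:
$\frac{73}{-52 + 114} + N = \frac{73}{-52 + 114} - 55 = \frac{73}{62} - 55 = - \frac{3337}{62}$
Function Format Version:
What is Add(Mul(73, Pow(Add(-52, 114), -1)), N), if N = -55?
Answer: Rational(-3337, 62) ≈ -53.823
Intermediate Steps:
Add(Mul(73, Pow(Add(-52, 114), -1)), N) = Add(Mul(73, Pow(Add(-52, 114), -1)), -55) = Add(Mul(73, Pow(62, -1)), -55) = Add(Mul(73, Rational(1, 62)), -55) = Add(Rational(73, 62), -55) = Rational(-3337, 62)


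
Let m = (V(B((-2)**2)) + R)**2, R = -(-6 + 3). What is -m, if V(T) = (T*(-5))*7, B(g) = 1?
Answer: -1024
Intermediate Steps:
V(T) = -35*T (V(T) = -5*T*7 = -35*T)
R = 3 (R = -1*(-3) = 3)
m = 1024 (m = (-35*1 + 3)**2 = (-35 + 3)**2 = (-32)**2 = 1024)
-m = -1*1024 = -1024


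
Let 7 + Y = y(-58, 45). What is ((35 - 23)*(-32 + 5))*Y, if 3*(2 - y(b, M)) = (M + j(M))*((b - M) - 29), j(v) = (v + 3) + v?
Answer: -1965708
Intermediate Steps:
j(v) = 3 + 2*v (j(v) = (3 + v) + v = 3 + 2*v)
y(b, M) = 2 - (3 + 3*M)*(-29 + b - M)/3 (y(b, M) = 2 - (M + (3 + 2*M))*((b - M) - 29)/3 = 2 - (3 + 3*M)*(-29 + b - M)/3)
Y = 6067 (Y = -7 + (31 + 45² - 1*(-58) + 30*45 - 1*45*(-58)) = -7 + (31 + 2025 + 58 + 1350 + 2610) = -7 + 6074 = 6067)
((35 - 23)*(-32 + 5))*Y = ((35 - 23)*(-32 + 5))*6067 = (12*(-27))*6067 = -324*6067 = -1965708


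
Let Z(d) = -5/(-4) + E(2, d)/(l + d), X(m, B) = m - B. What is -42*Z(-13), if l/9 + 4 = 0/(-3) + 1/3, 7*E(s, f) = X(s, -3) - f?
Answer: -2307/46 ≈ -50.152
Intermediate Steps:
E(s, f) = 3/7 - f/7 + s/7 (E(s, f) = ((s - 1*(-3)) - f)/7 = ((s + 3) - f)/7 = ((3 + s) - f)/7 = (3 + s - f)/7 = 3/7 - f/7 + s/7)
l = -33 (l = -36 + 9*(0/(-3) + 1/3) = -36 + 9*(0*(-⅓) + 1*(⅓)) = -36 + 9*(0 + ⅓) = -36 + 9*(⅓) = -36 + 3 = -33)
Z(d) = 5/4 + (5/7 - d/7)/(-33 + d) (Z(d) = -5/(-4) + (3/7 - d/7 + (⅐)*2)/(-33 + d) = -5*(-¼) + (3/7 - d/7 + 2/7)/(-33 + d) = 5/4 + (5/7 - d/7)/(-33 + d))
-42*Z(-13) = -3*(-1135 + 31*(-13))/(2*(-33 - 13)) = -3*(-1135 - 403)/(2*(-46)) = -3*(-1)*(-1538)/(2*46) = -42*769/644 = -2307/46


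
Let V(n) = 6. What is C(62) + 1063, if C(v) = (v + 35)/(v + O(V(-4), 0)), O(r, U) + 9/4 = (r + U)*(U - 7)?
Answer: 75861/71 ≈ 1068.5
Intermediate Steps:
O(r, U) = -9/4 + (-7 + U)*(U + r) (O(r, U) = -9/4 + (r + U)*(U - 7) = -9/4 + (U + r)*(-7 + U) = -9/4 + (-7 + U)*(U + r))
C(v) = (35 + v)/(-177/4 + v) (C(v) = (v + 35)/(v + (-9/4 + 0² - 7*0 - 7*6 + 0*6)) = (35 + v)/(v + (-9/4 + 0 + 0 - 42 + 0)) = (35 + v)/(v - 177/4) = (35 + v)/(-177/4 + v))
C(62) + 1063 = 4*(35 + 62)/(-177 + 4*62) + 1063 = 4*97/(-177 + 248) + 1063 = 4*97/71 + 1063 = 4*(1/71)*97 + 1063 = 388/71 + 1063 = 75861/71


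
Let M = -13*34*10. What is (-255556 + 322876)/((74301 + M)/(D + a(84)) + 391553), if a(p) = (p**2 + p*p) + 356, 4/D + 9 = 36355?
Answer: 17700243351120/102951112265611 ≈ 0.17193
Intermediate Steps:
D = 2/18173 (D = 4/(-9 + 36355) = 4/36346 = 4*(1/36346) = 2/18173 ≈ 0.00011005)
M = -4420 (M = -442*10 = -4420)
a(p) = 356 + 2*p**2 (a(p) = (p**2 + p**2) + 356 = 2*p**2 + 356 = 356 + 2*p**2)
(-255556 + 322876)/((74301 + M)/(D + a(84)) + 391553) = (-255556 + 322876)/((74301 - 4420)/(2/18173 + (356 + 2*84**2)) + 391553) = 67320/(69881/(2/18173 + (356 + 2*7056)) + 391553) = 67320/(69881/(2/18173 + (356 + 14112)) + 391553) = 67320/(69881/(2/18173 + 14468) + 391553) = 67320/(69881/(262926966/18173) + 391553) = 67320/(69881*(18173/262926966) + 391553) = 67320/(1269947413/262926966 + 391553) = 67320/(102951112265611/262926966) = 67320*(262926966/102951112265611) = 17700243351120/102951112265611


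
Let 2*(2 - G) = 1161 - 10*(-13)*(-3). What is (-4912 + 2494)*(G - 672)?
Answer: 2552199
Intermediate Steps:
G = -767/2 (G = 2 - (1161 - 10*(-13)*(-3))/2 = 2 - (1161 - (-130)*(-3))/2 = 2 - (1161 - 1*390)/2 = 2 - (1161 - 390)/2 = 2 - ½*771 = 2 - 771/2 = -767/2 ≈ -383.50)
(-4912 + 2494)*(G - 672) = (-4912 + 2494)*(-767/2 - 672) = -2418*(-2111/2) = 2552199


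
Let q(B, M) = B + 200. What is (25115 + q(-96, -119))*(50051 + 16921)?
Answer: 1688966868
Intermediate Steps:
q(B, M) = 200 + B
(25115 + q(-96, -119))*(50051 + 16921) = (25115 + (200 - 96))*(50051 + 16921) = (25115 + 104)*66972 = 25219*66972 = 1688966868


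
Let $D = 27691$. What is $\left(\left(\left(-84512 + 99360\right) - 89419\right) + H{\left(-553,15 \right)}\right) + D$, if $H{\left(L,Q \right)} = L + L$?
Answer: $-47986$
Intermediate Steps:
$H{\left(L,Q \right)} = 2 L$
$\left(\left(\left(-84512 + 99360\right) - 89419\right) + H{\left(-553,15 \right)}\right) + D = \left(\left(\left(-84512 + 99360\right) - 89419\right) + 2 \left(-553\right)\right) + 27691 = \left(\left(14848 - 89419\right) - 1106\right) + 27691 = \left(-74571 - 1106\right) + 27691 = -75677 + 27691 = -47986$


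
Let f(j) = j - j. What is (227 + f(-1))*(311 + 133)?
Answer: 100788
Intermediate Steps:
f(j) = 0
(227 + f(-1))*(311 + 133) = (227 + 0)*(311 + 133) = 227*444 = 100788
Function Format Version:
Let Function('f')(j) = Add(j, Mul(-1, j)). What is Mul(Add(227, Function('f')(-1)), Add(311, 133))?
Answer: 100788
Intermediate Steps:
Function('f')(j) = 0
Mul(Add(227, Function('f')(-1)), Add(311, 133)) = Mul(Add(227, 0), Add(311, 133)) = Mul(227, 444) = 100788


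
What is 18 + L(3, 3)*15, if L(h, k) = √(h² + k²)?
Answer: 18 + 45*√2 ≈ 81.640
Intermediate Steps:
18 + L(3, 3)*15 = 18 + √(3² + 3²)*15 = 18 + √(9 + 9)*15 = 18 + √18*15 = 18 + (3*√2)*15 = 18 + 45*√2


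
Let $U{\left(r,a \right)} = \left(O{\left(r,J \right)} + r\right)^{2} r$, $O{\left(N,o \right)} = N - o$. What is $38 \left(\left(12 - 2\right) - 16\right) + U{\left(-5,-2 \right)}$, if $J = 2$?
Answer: $-948$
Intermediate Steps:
$U{\left(r,a \right)} = r \left(-2 + 2 r\right)^{2}$ ($U{\left(r,a \right)} = \left(\left(r - 2\right) + r\right)^{2} r = \left(\left(-2 + r\right) + r\right)^{2} r = \left(-2 + 2 r\right)^{2} r = r \left(-2 + 2 r\right)^{2}$)
$38 \left(\left(12 - 2\right) - 16\right) + U{\left(-5,-2 \right)} = 38 \left(\left(12 - 2\right) - 16\right) + 4 \left(-5\right) \left(-1 - 5\right)^{2} = 38 \left(10 - 16\right) + 4 \left(-5\right) \left(-6\right)^{2} = 38 \left(-6\right) + 4 \left(-5\right) 36 = -228 - 720 = -948$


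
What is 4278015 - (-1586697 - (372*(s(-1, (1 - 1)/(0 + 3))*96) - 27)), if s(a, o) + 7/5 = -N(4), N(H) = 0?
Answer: 29073441/5 ≈ 5.8147e+6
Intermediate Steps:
s(a, o) = -7/5 (s(a, o) = -7/5 - 1*0 = -7/5 + 0 = -7/5)
4278015 - (-1586697 - (372*(s(-1, (1 - 1)/(0 + 3))*96) - 27)) = 4278015 - (-1586697 - (372*(-7/5*96) - 27)) = 4278015 - (-1586697 - (372*(-672/5) - 27)) = 4278015 - (-1586697 - (-249984/5 - 27)) = 4278015 - (-1586697 - 1*(-250119/5)) = 4278015 - (-1586697 + 250119/5) = 4278015 - 1*(-7683366/5) = 4278015 + 7683366/5 = 29073441/5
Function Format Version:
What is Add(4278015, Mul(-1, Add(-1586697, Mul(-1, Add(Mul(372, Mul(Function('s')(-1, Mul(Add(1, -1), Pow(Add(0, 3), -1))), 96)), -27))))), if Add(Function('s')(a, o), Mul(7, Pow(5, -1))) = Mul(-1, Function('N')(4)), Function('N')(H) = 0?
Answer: Rational(29073441, 5) ≈ 5.8147e+6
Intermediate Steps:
Function('s')(a, o) = Rational(-7, 5) (Function('s')(a, o) = Add(Rational(-7, 5), Mul(-1, 0)) = Add(Rational(-7, 5), 0) = Rational(-7, 5))
Add(4278015, Mul(-1, Add(-1586697, Mul(-1, Add(Mul(372, Mul(Function('s')(-1, Mul(Add(1, -1), Pow(Add(0, 3), -1))), 96)), -27))))) = Add(4278015, Mul(-1, Add(-1586697, Mul(-1, Add(Mul(372, Mul(Rational(-7, 5), 96)), -27))))) = Add(4278015, Mul(-1, Add(-1586697, Mul(-1, Add(Mul(372, Rational(-672, 5)), -27))))) = Add(4278015, Mul(-1, Add(-1586697, Mul(-1, Add(Rational(-249984, 5), -27))))) = Add(4278015, Mul(-1, Add(-1586697, Mul(-1, Rational(-250119, 5))))) = Add(4278015, Mul(-1, Add(-1586697, Rational(250119, 5)))) = Add(4278015, Mul(-1, Rational(-7683366, 5))) = Add(4278015, Rational(7683366, 5)) = Rational(29073441, 5)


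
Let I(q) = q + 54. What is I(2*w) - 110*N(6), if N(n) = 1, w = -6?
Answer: -68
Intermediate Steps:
I(q) = 54 + q
I(2*w) - 110*N(6) = (54 + 2*(-6)) - 110 = (54 - 12) - 1*110 = 42 - 110 = -68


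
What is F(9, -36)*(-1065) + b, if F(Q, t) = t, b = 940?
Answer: 39280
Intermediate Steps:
F(9, -36)*(-1065) + b = -36*(-1065) + 940 = 38340 + 940 = 39280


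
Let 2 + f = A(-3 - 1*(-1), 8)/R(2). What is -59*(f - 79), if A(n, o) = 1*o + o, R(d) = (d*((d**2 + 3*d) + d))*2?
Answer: 14278/3 ≈ 4759.3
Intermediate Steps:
R(d) = 2*d*(d**2 + 4*d) (R(d) = (d*(d**2 + 4*d))*2 = 2*d*(d**2 + 4*d))
A(n, o) = 2*o (A(n, o) = o + o = 2*o)
f = -5/3 (f = -2 + (2*8)/((2*2**2*(4 + 2))) = -2 + 16/((2*4*6)) = -2 + 16/48 = -2 + 16*(1/48) = -2 + 1/3 = -5/3 ≈ -1.6667)
-59*(f - 79) = -59*(-5/3 - 79) = -59*(-242/3) = 14278/3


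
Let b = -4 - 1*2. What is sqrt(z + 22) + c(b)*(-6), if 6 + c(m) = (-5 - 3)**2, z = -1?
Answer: -348 + sqrt(21) ≈ -343.42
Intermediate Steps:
b = -6 (b = -4 - 2 = -6)
c(m) = 58 (c(m) = -6 + (-5 - 3)**2 = -6 + (-8)**2 = -6 + 64 = 58)
sqrt(z + 22) + c(b)*(-6) = sqrt(-1 + 22) + 58*(-6) = sqrt(21) - 348 = -348 + sqrt(21)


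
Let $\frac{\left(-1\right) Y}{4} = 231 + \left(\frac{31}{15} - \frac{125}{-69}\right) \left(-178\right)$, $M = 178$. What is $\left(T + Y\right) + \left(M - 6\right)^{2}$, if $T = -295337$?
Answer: $- \frac{30350303}{115} \approx -2.6392 \cdot 10^{5}$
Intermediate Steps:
$Y = \frac{211292}{115}$ ($Y = - 4 \left(231 + \left(\frac{31}{15} - \frac{125}{-69}\right) \left(-178\right)\right) = - 4 \left(231 + \left(31 \cdot \frac{1}{15} - - \frac{125}{69}\right) \left(-178\right)\right) = - 4 \left(231 + \left(\frac{31}{15} + \frac{125}{69}\right) \left(-178\right)\right) = - 4 \left(231 + \frac{446}{115} \left(-178\right)\right) = - 4 \left(231 - \frac{79388}{115}\right) = \left(-4\right) \left(- \frac{52823}{115}\right) = \frac{211292}{115} \approx 1837.3$)
$\left(T + Y\right) + \left(M - 6\right)^{2} = \left(-295337 + \frac{211292}{115}\right) + \left(178 - 6\right)^{2} = - \frac{33752463}{115} + 172^{2} = - \frac{33752463}{115} + 29584 = - \frac{30350303}{115}$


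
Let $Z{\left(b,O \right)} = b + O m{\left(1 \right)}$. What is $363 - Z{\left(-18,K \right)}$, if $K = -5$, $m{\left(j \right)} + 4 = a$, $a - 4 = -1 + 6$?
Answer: $406$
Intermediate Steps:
$a = 9$ ($a = 4 + \left(-1 + 6\right) = 4 + 5 = 9$)
$m{\left(j \right)} = 5$ ($m{\left(j \right)} = -4 + 9 = 5$)
$Z{\left(b,O \right)} = b + 5 O$ ($Z{\left(b,O \right)} = b + O 5 = b + 5 O$)
$363 - Z{\left(-18,K \right)} = 363 - \left(-18 + 5 \left(-5\right)\right) = 363 - \left(-18 - 25\right) = 363 - -43 = 363 + 43 = 406$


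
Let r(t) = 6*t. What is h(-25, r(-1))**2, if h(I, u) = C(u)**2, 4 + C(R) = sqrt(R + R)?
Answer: 16*(2 - I*sqrt(3))**4 ≈ -752.0 - 221.7*I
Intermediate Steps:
C(R) = -4 + sqrt(2)*sqrt(R) (C(R) = -4 + sqrt(R + R) = -4 + sqrt(2*R) = -4 + sqrt(2)*sqrt(R))
h(I, u) = (-4 + sqrt(2)*sqrt(u))**2
h(-25, r(-1))**2 = ((-4 + sqrt(2)*sqrt(6*(-1)))**2)**2 = ((-4 + sqrt(2)*sqrt(-6))**2)**2 = ((-4 + sqrt(2)*(I*sqrt(6)))**2)**2 = ((-4 + 2*I*sqrt(3))**2)**2 = (-4 + 2*I*sqrt(3))**4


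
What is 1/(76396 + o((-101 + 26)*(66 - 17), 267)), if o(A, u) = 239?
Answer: 1/76635 ≈ 1.3049e-5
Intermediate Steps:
1/(76396 + o((-101 + 26)*(66 - 17), 267)) = 1/(76396 + 239) = 1/76635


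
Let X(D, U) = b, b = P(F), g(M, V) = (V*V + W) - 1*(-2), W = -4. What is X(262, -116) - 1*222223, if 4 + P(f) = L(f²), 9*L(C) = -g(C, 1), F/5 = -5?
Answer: -2000042/9 ≈ -2.2223e+5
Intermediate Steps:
F = -25 (F = 5*(-5) = -25)
g(M, V) = -2 + V² (g(M, V) = (V*V - 4) - 1*(-2) = (V² - 4) + 2 = (-4 + V²) + 2 = -2 + V²)
L(C) = ⅑ (L(C) = (-(-2 + 1²))/9 = (-(-2 + 1))/9 = (-1*(-1))/9 = (⅑)*1 = ⅑)
P(f) = -35/9 (P(f) = -4 + ⅑ = -35/9)
b = -35/9 ≈ -3.8889
X(D, U) = -35/9
X(262, -116) - 1*222223 = -35/9 - 1*222223 = -35/9 - 222223 = -2000042/9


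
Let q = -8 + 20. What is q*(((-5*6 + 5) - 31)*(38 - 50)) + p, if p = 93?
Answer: 8157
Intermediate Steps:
q = 12
q*(((-5*6 + 5) - 31)*(38 - 50)) + p = 12*(((-5*6 + 5) - 31)*(38 - 50)) + 93 = 12*(((-30 + 5) - 31)*(-12)) + 93 = 12*((-25 - 31)*(-12)) + 93 = 12*(-56*(-12)) + 93 = 12*672 + 93 = 8064 + 93 = 8157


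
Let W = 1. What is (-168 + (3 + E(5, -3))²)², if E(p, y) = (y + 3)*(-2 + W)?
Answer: 25281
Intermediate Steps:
E(p, y) = -3 - y (E(p, y) = (y + 3)*(-2 + 1) = (3 + y)*(-1) = -3 - y)
(-168 + (3 + E(5, -3))²)² = (-168 + (3 + (-3 - 1*(-3)))²)² = (-168 + (3 + (-3 + 3))²)² = (-168 + (3 + 0)²)² = (-168 + 3²)² = (-168 + 9)² = (-159)² = 25281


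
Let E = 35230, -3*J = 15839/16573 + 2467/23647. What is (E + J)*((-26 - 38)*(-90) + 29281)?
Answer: 483795651661029202/391901731 ≈ 1.2345e+9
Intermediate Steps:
J = -138476808/391901731 (J = -(15839/16573 + 2467/23647)/3 = -⅓*415430424/391901731 = -138476808/391901731 ≈ -0.35335)
(E + J)*((-26 - 38)*(-90) + 29281) = (35230 - 138476808/391901731)*((-26 - 38)*(-90) + 29281) = 13806559506322*(-64*(-90) + 29281)/391901731 = 13806559506322*(5760 + 29281)/391901731 = (13806559506322/391901731)*35041 = 483795651661029202/391901731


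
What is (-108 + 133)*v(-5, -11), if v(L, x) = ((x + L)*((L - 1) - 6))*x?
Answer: -52800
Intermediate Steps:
v(L, x) = x*(-7 + L)*(L + x) (v(L, x) = ((L + x)*((-1 + L) - 6))*x = ((L + x)*(-7 + L))*x = ((-7 + L)*(L + x))*x = x*(-7 + L)*(L + x))
(-108 + 133)*v(-5, -11) = (-108 + 133)*(-11*((-5)² - 7*(-5) - 7*(-11) - 5*(-11))) = 25*(-11*(25 + 35 + 77 + 55)) = 25*(-11*192) = 25*(-2112) = -52800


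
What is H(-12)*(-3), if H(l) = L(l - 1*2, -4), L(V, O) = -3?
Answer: 9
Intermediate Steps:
H(l) = -3
H(-12)*(-3) = -3*(-3) = 9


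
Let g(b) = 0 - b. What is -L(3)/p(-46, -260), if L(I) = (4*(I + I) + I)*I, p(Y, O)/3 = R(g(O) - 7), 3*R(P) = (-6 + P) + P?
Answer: -81/500 ≈ -0.16200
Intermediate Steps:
g(b) = -b
R(P) = -2 + 2*P/3 (R(P) = ((-6 + P) + P)/3 = (-6 + 2*P)/3 = -2 + 2*P/3)
p(Y, O) = -20 - 2*O (p(Y, O) = 3*(-2 + 2*(-O - 7)/3) = 3*(-2 + 2*(-7 - O)/3) = 3*(-2 + (-14/3 - 2*O/3)) = 3*(-20/3 - 2*O/3) = -20 - 2*O)
L(I) = 9*I² (L(I) = (4*(2*I) + I)*I = (8*I + I)*I = (9*I)*I = 9*I²)
-L(3)/p(-46, -260) = -9*3²/(-20 - 2*(-260)) = -9*9/(-20 + 520) = -81/500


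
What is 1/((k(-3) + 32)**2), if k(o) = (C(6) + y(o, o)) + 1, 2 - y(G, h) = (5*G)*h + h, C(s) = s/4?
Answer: 4/121 ≈ 0.033058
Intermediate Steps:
C(s) = s/4 (C(s) = s*(1/4) = s/4)
y(G, h) = 2 - h - 5*G*h (y(G, h) = 2 - ((5*G)*h + h) = 2 - (5*G*h + h) = 2 - (h + 5*G*h) = 2 + (-h - 5*G*h) = 2 - h - 5*G*h)
k(o) = 9/2 - o - 5*o**2 (k(o) = ((1/4)*6 + (2 - o - 5*o*o)) + 1 = (3/2 + (2 - o - 5*o**2)) + 1 = (7/2 - o - 5*o**2) + 1 = 9/2 - o - 5*o**2)
1/((k(-3) + 32)**2) = 1/(((9/2 - 1*(-3) - 5*(-3)**2) + 32)**2) = 1/(((9/2 + 3 - 5*9) + 32)**2) = 1/(((9/2 + 3 - 45) + 32)**2) = 1/((-75/2 + 32)**2) = 1/((-11/2)**2) = 1/(121/4) = 4/121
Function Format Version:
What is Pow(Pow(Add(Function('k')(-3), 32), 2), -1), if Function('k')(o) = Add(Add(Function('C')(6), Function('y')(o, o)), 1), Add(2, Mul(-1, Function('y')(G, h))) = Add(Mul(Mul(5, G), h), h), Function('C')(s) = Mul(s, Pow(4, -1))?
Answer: Rational(4, 121) ≈ 0.033058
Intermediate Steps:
Function('C')(s) = Mul(Rational(1, 4), s) (Function('C')(s) = Mul(s, Rational(1, 4)) = Mul(Rational(1, 4), s))
Function('y')(G, h) = Add(2, Mul(-1, h), Mul(-5, G, h)) (Function('y')(G, h) = Add(2, Mul(-1, Add(Mul(Mul(5, G), h), h))) = Add(2, Mul(-1, Add(Mul(5, G, h), h))) = Add(2, Mul(-1, Add(h, Mul(5, G, h)))) = Add(2, Add(Mul(-1, h), Mul(-5, G, h))) = Add(2, Mul(-1, h), Mul(-5, G, h)))
Function('k')(o) = Add(Rational(9, 2), Mul(-1, o), Mul(-5, Pow(o, 2))) (Function('k')(o) = Add(Add(Mul(Rational(1, 4), 6), Add(2, Mul(-1, o), Mul(-5, o, o))), 1) = Add(Add(Rational(3, 2), Add(2, Mul(-1, o), Mul(-5, Pow(o, 2)))), 1) = Add(Add(Rational(7, 2), Mul(-1, o), Mul(-5, Pow(o, 2))), 1) = Add(Rational(9, 2), Mul(-1, o), Mul(-5, Pow(o, 2))))
Pow(Pow(Add(Function('k')(-3), 32), 2), -1) = Pow(Pow(Add(Add(Rational(9, 2), Mul(-1, -3), Mul(-5, Pow(-3, 2))), 32), 2), -1) = Pow(Pow(Add(Add(Rational(9, 2), 3, Mul(-5, 9)), 32), 2), -1) = Pow(Pow(Add(Add(Rational(9, 2), 3, -45), 32), 2), -1) = Pow(Pow(Add(Rational(-75, 2), 32), 2), -1) = Pow(Pow(Rational(-11, 2), 2), -1) = Pow(Rational(121, 4), -1) = Rational(4, 121)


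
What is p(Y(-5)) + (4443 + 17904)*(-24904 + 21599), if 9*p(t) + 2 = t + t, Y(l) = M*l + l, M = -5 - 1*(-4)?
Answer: -664711517/9 ≈ -7.3857e+7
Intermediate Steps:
M = -1 (M = -5 + 4 = -1)
Y(l) = 0 (Y(l) = -l + l = 0)
p(t) = -2/9 + 2*t/9 (p(t) = -2/9 + (t + t)/9 = -2/9 + (2*t)/9 = -2/9 + 2*t/9)
p(Y(-5)) + (4443 + 17904)*(-24904 + 21599) = (-2/9 + (2/9)*0) + (4443 + 17904)*(-24904 + 21599) = (-2/9 + 0) + 22347*(-3305) = -2/9 - 73856835 = -664711517/9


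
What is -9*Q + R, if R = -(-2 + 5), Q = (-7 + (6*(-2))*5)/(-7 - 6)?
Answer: -642/13 ≈ -49.385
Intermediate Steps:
Q = 67/13 (Q = (-7 - 12*5)/(-13) = (-7 - 60)*(-1/13) = -67*(-1/13) = 67/13 ≈ 5.1538)
R = -3 (R = -1*3 = -3)
-9*Q + R = -9*67/13 - 3 = -603/13 - 3 = -642/13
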